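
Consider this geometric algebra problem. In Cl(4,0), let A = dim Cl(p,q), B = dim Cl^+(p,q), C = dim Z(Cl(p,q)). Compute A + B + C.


n = 4 + 0 = 4
Total dim = 2^4 = 16
Even subalgebra dim = 2^3 = 8
n is even, so center dim = 1
Sum = 16 + 8 + 1 = 25


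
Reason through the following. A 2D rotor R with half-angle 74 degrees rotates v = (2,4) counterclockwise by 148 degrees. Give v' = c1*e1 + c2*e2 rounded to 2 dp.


Rotor R = cos(74deg) - sin(74deg)*e12
Rotation angle theta = 2 * 74 = 148 degrees
v' = R*v*~R rotates v by theta.
cos(148deg) = -0.8480, sin(148deg) = 0.5299
v'_1 = 2*cos(148deg) - 4*sin(148deg)
= 2*(-0.8480) - 4*0.5299
= -3.82
v'_2 = 2*sin(148deg) + 4*cos(148deg)
= 2*0.5299 + 4*(-0.8480)
= -2.33
v' = -3.82*e1 - 2.33*e2


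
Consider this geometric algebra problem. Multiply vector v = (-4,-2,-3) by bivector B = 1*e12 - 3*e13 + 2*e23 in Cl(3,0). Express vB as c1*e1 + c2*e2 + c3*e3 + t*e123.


vB has grade-1 (vector) and grade-3 (trivector) parts: vB = (v _| B) + (v ^ B).
Vector part <vB>_1:
  e1: -v2*b12 - v3*b13 = -(-2)*(1) - (-3)*(-3) = -7
  e2: v1*b12 - v3*b23 = (-4)*(1) - (-3)*(2) = 2
  e3: v1*b13 + v2*b23 = (-4)*(-3) + (-2)*(2) = 8
Trivector part <vB>_3:
  e123: v1*b23 - v2*b13 + v3*b12 = (-4)*(2) - (-2)*(-3) + (-3)*(1) = -17
vB = -7*e1 + 2*e2 + 8*e3 - 17*e123


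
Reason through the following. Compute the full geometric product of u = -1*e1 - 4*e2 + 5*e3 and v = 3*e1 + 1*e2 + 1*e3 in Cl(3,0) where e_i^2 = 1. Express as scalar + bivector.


In Cl(3,0): e_i^2 = 1, e_ie_j = -e_je_i for i != j.
Scalar part = u . v = (-1)*3 + (-4)*1 + 5*1
= -3 + (-4) + 5 = -2
e12 coeff = (-1)*1 - (-4)*3 = -1 - (-12) = 11
e13 coeff = (-1)*1 - 5*3 = -1 - 15 = -16
e23 coeff = (-4)*1 - 5*1 = -4 - 5 = -9
uv = -2 + 11*e12 - 16*e13 - 9*e23


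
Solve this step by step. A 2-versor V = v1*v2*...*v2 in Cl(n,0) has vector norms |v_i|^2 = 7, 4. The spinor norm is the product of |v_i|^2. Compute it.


Spinor norm N(V) = |v1|^2 * |v2|^2 * ... * |v2|^2
= 7 * 4
Running product: 7, 28
N(V) = 28


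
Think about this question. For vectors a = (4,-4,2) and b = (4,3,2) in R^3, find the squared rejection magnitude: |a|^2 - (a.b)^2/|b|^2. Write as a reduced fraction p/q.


|a|^2 = 4^2 + (-4)^2 + 2^2 = 36
|b|^2 = 4^2 + 3^2 + 2^2 = 29
a . b = 4*4 + (-4)*3 + 2*2 = 8
(a.b)^2 = 8^2 = 64
|rej|^2 = 36 - 64/29
= (1044 - 64)/29
= 980/29
In lowest terms: 980/29


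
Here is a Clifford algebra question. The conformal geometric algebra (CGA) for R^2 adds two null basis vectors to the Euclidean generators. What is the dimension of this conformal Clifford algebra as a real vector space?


The conformal model of R^2 uses Cl(3,1): the 2 Euclidean generators plus two extra orthogonal generators e+ (e+^2 = +1) and e- (e-^2 = -1), from which the null vectors e0, einf are built.
Number of generators m = 2 + 2 = 4.
dim Cl(p,q) = 2^m = 2^4 = 16


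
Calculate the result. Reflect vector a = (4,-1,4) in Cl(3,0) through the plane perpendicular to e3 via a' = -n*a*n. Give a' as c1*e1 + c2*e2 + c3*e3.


Reflection formula: a' = -n*a*n, with n = e3 (unit vector, n^2 = 1).
For reflection through hyperplane perp to e3:
The component along e3 flips sign, others stay.
a = (4, -1, 4)
a' = (4, -1, -4)
a' = 4*e1 - 1*e2 - 4*e3


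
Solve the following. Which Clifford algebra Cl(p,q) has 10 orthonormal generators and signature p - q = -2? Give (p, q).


We need p + q = 10 and p - q = -2.
Adding: 2p = 10 + (-2) = 8, so p = 4.
Then q = 10 - 4 = 6.
(p, q) = (4, 6)


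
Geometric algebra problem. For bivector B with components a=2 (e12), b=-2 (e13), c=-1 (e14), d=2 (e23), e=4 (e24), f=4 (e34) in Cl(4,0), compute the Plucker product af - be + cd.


Plucker relation: af - be + cd
a*f = 2*4 = 8
b*e = (-2)*4 = -8
c*d = (-1)*2 = -2
af - be + cd = 8 - (-8) + (-2)
= 14


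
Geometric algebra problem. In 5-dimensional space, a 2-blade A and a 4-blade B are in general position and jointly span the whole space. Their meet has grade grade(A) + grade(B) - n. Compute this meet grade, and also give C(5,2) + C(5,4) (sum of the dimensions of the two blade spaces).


Meet grade = grade(A) + grade(B) - n
= 2 + 4 - 5 = 1
C(5,2) = 10
C(5,4) = 5
dim_A + dim_B = 10 + 5 = 15


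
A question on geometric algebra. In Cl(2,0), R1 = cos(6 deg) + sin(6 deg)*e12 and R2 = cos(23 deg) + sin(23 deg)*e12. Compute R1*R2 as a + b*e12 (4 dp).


Same-plane rotors commute and their half-angles add:
R1*R2 = cos(a1 + a2) + sin(a1 + a2)*e12.
a1 + a2 = 6 + 23 = 29 deg
cos(29 deg) = 0.8746
sin(29 deg) = 0.4848
R1*R2 = 0.8746 + 0.4848*e12


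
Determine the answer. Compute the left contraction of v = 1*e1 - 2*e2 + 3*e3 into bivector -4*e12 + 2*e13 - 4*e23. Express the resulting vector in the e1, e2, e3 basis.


Left contraction v _| B = <vB>_1 (grade-1 part of the geometric product vB).
Using e1_|e12 = e2, e2_|e12 = -e1, e1_|e13 = e3, e3_|e13 = -e1, e2_|e23 = e3, e3_|e23 = -e2:
e1 coeff: -v2*b12 - v3*b13 = -(-2)*(-4) - (3)*(2) = -14
e2 coeff: v1*b12 - v3*b23 = (1)*(-4) - (3)*(-4) = 8
e3 coeff: v1*b13 + v2*b23 = (1)*(2) + (-2)*(-4) = 10
v _| B = -14*e1 + 8*e2 + 10*e3


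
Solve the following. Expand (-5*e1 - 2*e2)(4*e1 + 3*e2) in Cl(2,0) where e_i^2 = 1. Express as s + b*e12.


Expand: (-5*e1 - 2*e2)(4*e1 + 3*e2)
= (-5)*4*e1e1 + (-5)*3*e1e2 + (-2)*4*e2e1 + (-2)*3*e2e2
Using e1^2 = e2^2 = 1, e2e1 = -e1e2:
Scalar part s = (-5)*4 + (-2)*3 = -20 + (-6) = -26
Bivector part b = (-5)*3 - (-2)*4 = -15 - (-8) = -7
uv = -26 - 7*e12


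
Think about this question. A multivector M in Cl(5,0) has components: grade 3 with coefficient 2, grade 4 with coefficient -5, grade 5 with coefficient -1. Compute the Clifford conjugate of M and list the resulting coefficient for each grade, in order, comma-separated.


Clifford conjugate sign for grade k: (-1)^(k(k+1)/2)
Grade 3: (-1)^(3*4/2) = (-1)^6 = 1, coeff 2 -> 2
Grade 4: (-1)^(4*5/2) = (-1)^10 = 1, coeff -5 -> -5
Grade 5: (-1)^(5*6/2) = (-1)^15 = -1, coeff -1 -> 1
Conjugated coefficients: 2, -5, 1


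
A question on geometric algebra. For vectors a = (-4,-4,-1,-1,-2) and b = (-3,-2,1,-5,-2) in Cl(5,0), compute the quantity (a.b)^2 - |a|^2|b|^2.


a . b = (-4)*(-3) + (-4)*(-2) + (-1)*1 + (-1)*(-5) + (-2)*(-2)
= 12 + 8 + (-1) + 5 + 4 = 28
|a|^2 = (-4)^2 + (-4)^2 + (-1)^2 + (-1)^2 + (-2)^2 = 38
|b|^2 = (-3)^2 + (-2)^2 + 1^2 + (-5)^2 + (-2)^2 = 43
(a.b)^2 = 28^2 = 784
|a|^2 * |b|^2 = 38 * 43 = 1634
Result = 784 - 1634 = -850


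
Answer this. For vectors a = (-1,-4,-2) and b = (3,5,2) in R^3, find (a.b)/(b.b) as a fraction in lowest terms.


Projection coefficient = (a . b) / (b . b)
a . b = (-1)*3 + (-4)*5 + (-2)*2
= -3 + (-20) + (-4) = -27
b . b = 3^2 + 5^2 + 2^2
= 9 + 25 + 4 = 38
Coefficient = -27/38
In lowest terms: -27/38


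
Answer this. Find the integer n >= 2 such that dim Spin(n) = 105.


dim Spin(n) = dim so(n) = n(n-1)/2.
Solve n(n-1)/2 = 105, i.e. n^2 - n - 210 = 0.
Discriminant = 1 + 8*105 = 841
n = (1 + sqrt(841))/2 = (1 + 29)/2 = 15


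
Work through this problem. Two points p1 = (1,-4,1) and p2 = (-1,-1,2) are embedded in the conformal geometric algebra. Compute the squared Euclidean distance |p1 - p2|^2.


p1 - p2 = (2, -3, -1)
|p1 - p2|^2 = 2^2 + (-3)^2 + (-1)^2
= 4 + 9 + 1
= 14


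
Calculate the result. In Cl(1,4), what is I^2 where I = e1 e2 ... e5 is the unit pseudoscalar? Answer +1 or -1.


The pseudoscalar I = e1...e_n (product of all n generators) of Cl(p,q) satisfies I^2 = (-1)^(q + n(n-1)/2).
p = 1, q = 4, n = p + q = 5
n(n-1)/2 = 5 * 4 / 2 = 10
Exponent = q + n(n-1)/2 = 4 + 10 = 14
I^2 = (-1)^14 = +1


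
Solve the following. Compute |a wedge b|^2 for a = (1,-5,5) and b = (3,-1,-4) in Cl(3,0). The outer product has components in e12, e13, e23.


a wedge b = (a1*b2 - a2*b1)*e12 + (a1*b3 - a3*b1)*e13 + (a2*b3 - a3*b2)*e23
e12 coeff: 1*(-1) - (-5)*3 = -1 - (-15) = 14
e13 coeff: 1*(-4) - 5*3 = -4 - 15 = -19
e23 coeff: (-5)*(-4) - 5*(-1) = 20 - (-5) = 25
|a wedge b|^2 = 14^2 + (-19)^2 + 25^2
= 196 + 361 + 625
= 1182


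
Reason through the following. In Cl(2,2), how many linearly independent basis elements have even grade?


Even subalgebra dimension = 2^(n-1)
n = 2 + 2 = 4
2^(4 - 1) = 2^3 = 8
Verification: sum of C(4,k) for even k = 1 + 6 + 1 = 8
Result = 8


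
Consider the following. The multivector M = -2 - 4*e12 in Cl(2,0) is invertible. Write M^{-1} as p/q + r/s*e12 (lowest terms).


M = -2 - 4*e12, where e12^2 = -1.
Since M commutes with its reverse ~M = a - b*e12, M * ~M = a^2 - b^2*e12^2 = a^2 + b^2.
So M^{-1} = ~M / (a^2 + b^2) = (a - b*e12)/(a^2 + b^2).
a^2 + b^2 = 4 + 16 = 20
Scalar part = -2/20 = -1/10
Bivector coeff = 4/20 = 1/5
M^{-1} = -1/10 + 1/5*e12


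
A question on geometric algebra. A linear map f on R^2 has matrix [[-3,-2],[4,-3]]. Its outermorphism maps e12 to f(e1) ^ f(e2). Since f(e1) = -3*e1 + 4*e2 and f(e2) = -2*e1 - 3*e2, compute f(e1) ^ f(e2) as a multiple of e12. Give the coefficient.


The outermorphism of a linear map f sends e1^e2 to f(e1)^f(e2).
f(e1) = -3*e1 + 4*e2
f(e2) = -2*e1 - 3*e2
f(e1) ^ f(e2) = (-3*e1 + 4*e2) ^ (-2*e1 - 3*e2)
= (-3)*(-3)*e12 + 4*(-2)*e21
= (9 - (-8))*e12
= 17*e12
Coefficient = 17


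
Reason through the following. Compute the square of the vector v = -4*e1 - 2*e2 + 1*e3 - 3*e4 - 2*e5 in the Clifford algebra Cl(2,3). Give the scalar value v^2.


v^2 = sum of c_i^2 * e_i^2
Positive signature terms (e_i^2 = +1): (-4)^2 + (-2)^2 = 20
Negative signature terms (e_j^2 = -1): 1^2 + (-3)^2 + (-2)^2 = 14
v^2 = 20 - 14 = 6


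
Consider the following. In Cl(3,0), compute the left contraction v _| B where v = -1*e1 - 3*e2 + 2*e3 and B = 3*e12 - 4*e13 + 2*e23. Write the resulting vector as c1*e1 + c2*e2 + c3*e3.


Left contraction v _| B = <vB>_1 (grade-1 part of the geometric product vB).
Using e1_|e12 = e2, e2_|e12 = -e1, e1_|e13 = e3, e3_|e13 = -e1, e2_|e23 = e3, e3_|e23 = -e2:
e1 coeff: -v2*b12 - v3*b13 = -(-3)*(3) - (2)*(-4) = 17
e2 coeff: v1*b12 - v3*b23 = (-1)*(3) - (2)*(2) = -7
e3 coeff: v1*b13 + v2*b23 = (-1)*(-4) + (-3)*(2) = -2
v _| B = 17*e1 - 7*e2 - 2*e3


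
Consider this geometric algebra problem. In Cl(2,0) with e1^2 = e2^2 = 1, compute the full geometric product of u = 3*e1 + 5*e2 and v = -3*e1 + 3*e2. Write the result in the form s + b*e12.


Expand: (3*e1 + 5*e2)(-3*e1 + 3*e2)
= 3*(-3)*e1e1 + 3*3*e1e2 + 5*(-3)*e2e1 + 5*3*e2e2
Using e1^2 = e2^2 = 1, e2e1 = -e1e2:
Scalar part s = 3*(-3) + 5*3 = -9 + 15 = 6
Bivector part b = 3*3 - 5*(-3) = 9 - (-15) = 24
uv = 6 + 24*e12


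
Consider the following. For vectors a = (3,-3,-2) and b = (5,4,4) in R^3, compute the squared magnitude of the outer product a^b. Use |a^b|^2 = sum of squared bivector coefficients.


a wedge b = (a1*b2 - a2*b1)*e12 + (a1*b3 - a3*b1)*e13 + (a2*b3 - a3*b2)*e23
e12 coeff: 3*4 - (-3)*5 = 12 - (-15) = 27
e13 coeff: 3*4 - (-2)*5 = 12 - (-10) = 22
e23 coeff: (-3)*4 - (-2)*4 = -12 - (-8) = -4
|a wedge b|^2 = 27^2 + 22^2 + (-4)^2
= 729 + 484 + 16
= 1229


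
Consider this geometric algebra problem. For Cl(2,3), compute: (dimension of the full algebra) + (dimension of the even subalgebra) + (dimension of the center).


n = 2 + 3 = 5
Total dim = 2^5 = 32
Even subalgebra dim = 2^4 = 16
n is odd, so center dim = 2
Sum = 32 + 16 + 2 = 50


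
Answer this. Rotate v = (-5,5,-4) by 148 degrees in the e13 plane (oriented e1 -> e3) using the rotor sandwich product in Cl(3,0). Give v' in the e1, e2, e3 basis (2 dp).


Rotor R = cos(74deg) - sin(74deg)*e13
Rotation angle theta = 2 * 74 = 148 degrees in the e13 plane (e1 -> e3).
The component perpendicular to the plane (e2) is invariant: v'_2 = v2 = 5.00
cos(148deg) = -0.8480, sin(148deg) = 0.5299
v'_1 = v1*cos(theta) - v3*sin(theta) = -5*(-0.8480) - (-4)*0.5299 = 6.36
v'_3 = v1*sin(theta) + v3*cos(theta) = -5*0.5299 + (-4)*(-0.8480) = 0.74
v' = 6.36*e1 + 5.00*e2 + 0.74*e3


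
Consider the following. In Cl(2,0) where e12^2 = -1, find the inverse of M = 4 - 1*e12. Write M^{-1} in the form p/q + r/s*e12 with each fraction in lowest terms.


M = 4 - 1*e12, where e12^2 = -1.
Since M commutes with its reverse ~M = a - b*e12, M * ~M = a^2 - b^2*e12^2 = a^2 + b^2.
So M^{-1} = ~M / (a^2 + b^2) = (a - b*e12)/(a^2 + b^2).
a^2 + b^2 = 16 + 1 = 17
Scalar part = 4/17 = 4/17
Bivector coeff = 1/17 = 1/17
M^{-1} = 4/17 + 1/17*e12


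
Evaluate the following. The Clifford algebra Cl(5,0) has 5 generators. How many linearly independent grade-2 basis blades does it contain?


Number of grade-k basis blades in Cl(p,q) with n = p + q is C(n, k).
n = 5 + 0 = 5
C(5, 2) = 5! / (2! * 3!)
= 120 / (2 * 6)
= 10


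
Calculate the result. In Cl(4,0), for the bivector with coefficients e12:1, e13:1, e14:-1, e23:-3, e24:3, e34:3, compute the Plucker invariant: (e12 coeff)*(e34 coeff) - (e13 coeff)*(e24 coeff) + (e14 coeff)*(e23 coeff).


Plucker relation: af - be + cd
a*f = 1*3 = 3
b*e = 1*3 = 3
c*d = (-1)*(-3) = 3
af - be + cd = 3 - 3 + 3
= 3


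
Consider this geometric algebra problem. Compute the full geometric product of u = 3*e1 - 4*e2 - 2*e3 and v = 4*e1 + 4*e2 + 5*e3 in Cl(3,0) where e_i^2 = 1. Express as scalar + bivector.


In Cl(3,0): e_i^2 = 1, e_ie_j = -e_je_i for i != j.
Scalar part = u . v = 3*4 + (-4)*4 + (-2)*5
= 12 + (-16) + (-10) = -14
e12 coeff = 3*4 - (-4)*4 = 12 - (-16) = 28
e13 coeff = 3*5 - (-2)*4 = 15 - (-8) = 23
e23 coeff = (-4)*5 - (-2)*4 = -20 - (-8) = -12
uv = -14 + 28*e12 + 23*e13 - 12*e23


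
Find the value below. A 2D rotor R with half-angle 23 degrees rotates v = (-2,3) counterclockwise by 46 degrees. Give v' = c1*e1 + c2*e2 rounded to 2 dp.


Rotor R = cos(23deg) - sin(23deg)*e12
Rotation angle theta = 2 * 23 = 46 degrees
v' = R*v*~R rotates v by theta.
cos(46deg) = 0.6947, sin(46deg) = 0.7193
v'_1 = -2*cos(46deg) - 3*sin(46deg)
= -2*0.6947 - 3*0.7193
= -3.55
v'_2 = -2*sin(46deg) + 3*cos(46deg)
= -2*0.7193 + 3*0.6947
= 0.65
v' = -3.55*e1 + 0.65*e2


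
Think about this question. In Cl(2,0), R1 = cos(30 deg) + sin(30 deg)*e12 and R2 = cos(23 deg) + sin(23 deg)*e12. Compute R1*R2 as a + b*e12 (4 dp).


Same-plane rotors commute and their half-angles add:
R1*R2 = cos(a1 + a2) + sin(a1 + a2)*e12.
a1 + a2 = 30 + 23 = 53 deg
cos(53 deg) = 0.6018
sin(53 deg) = 0.7986
R1*R2 = 0.6018 + 0.7986*e12


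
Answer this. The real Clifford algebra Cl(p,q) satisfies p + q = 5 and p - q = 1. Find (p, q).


We need p + q = 5 and p - q = 1.
Adding: 2p = 5 + 1 = 6, so p = 3.
Then q = 5 - 3 = 2.
(p, q) = (3, 2)


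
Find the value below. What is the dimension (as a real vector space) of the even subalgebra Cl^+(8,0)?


Even subalgebra dimension = 2^(n-1)
n = 8 + 0 = 8
2^(8 - 1) = 2^7 = 128
Verification: sum of C(8,k) for even k = 1 + 28 + 70 + 28 + 1 = 128
Result = 128


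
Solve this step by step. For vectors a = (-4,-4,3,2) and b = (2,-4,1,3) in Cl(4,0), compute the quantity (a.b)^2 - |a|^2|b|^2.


a . b = (-4)*2 + (-4)*(-4) + 3*1 + 2*3
= -8 + 16 + 3 + 6 = 17
|a|^2 = (-4)^2 + (-4)^2 + 3^2 + 2^2 = 45
|b|^2 = 2^2 + (-4)^2 + 1^2 + 3^2 = 30
(a.b)^2 = 17^2 = 289
|a|^2 * |b|^2 = 45 * 30 = 1350
Result = 289 - 1350 = -1061


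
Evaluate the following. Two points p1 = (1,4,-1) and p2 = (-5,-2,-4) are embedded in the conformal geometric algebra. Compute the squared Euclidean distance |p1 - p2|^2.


p1 - p2 = (6, 6, 3)
|p1 - p2|^2 = 6^2 + 6^2 + 3^2
= 36 + 36 + 9
= 81


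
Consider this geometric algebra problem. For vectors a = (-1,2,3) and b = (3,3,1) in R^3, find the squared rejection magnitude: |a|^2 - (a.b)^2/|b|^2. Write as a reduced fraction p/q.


|a|^2 = (-1)^2 + 2^2 + 3^2 = 14
|b|^2 = 3^2 + 3^2 + 1^2 = 19
a . b = (-1)*3 + 2*3 + 3*1 = 6
(a.b)^2 = 6^2 = 36
|rej|^2 = 14 - 36/19
= (266 - 36)/19
= 230/19
In lowest terms: 230/19


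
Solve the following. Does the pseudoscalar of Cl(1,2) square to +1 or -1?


The pseudoscalar I = e1...e_n (product of all n generators) of Cl(p,q) satisfies I^2 = (-1)^(q + n(n-1)/2).
p = 1, q = 2, n = p + q = 3
n(n-1)/2 = 3 * 2 / 2 = 3
Exponent = q + n(n-1)/2 = 2 + 3 = 5
I^2 = (-1)^5 = -1


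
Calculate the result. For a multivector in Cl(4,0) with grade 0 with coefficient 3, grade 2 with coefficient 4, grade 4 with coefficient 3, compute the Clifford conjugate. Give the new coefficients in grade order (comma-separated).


Clifford conjugate sign for grade k: (-1)^(k(k+1)/2)
Grade 0: (-1)^(0*1/2) = (-1)^0 = 1, coeff 3 -> 3
Grade 2: (-1)^(2*3/2) = (-1)^3 = -1, coeff 4 -> -4
Grade 4: (-1)^(4*5/2) = (-1)^10 = 1, coeff 3 -> 3
Conjugated coefficients: 3, -4, 3


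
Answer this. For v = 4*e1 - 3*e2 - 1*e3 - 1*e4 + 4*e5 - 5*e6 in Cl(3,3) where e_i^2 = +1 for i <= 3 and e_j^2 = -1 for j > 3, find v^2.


v^2 = sum of c_i^2 * e_i^2
Positive signature terms (e_i^2 = +1): 4^2 + (-3)^2 + (-1)^2 = 26
Negative signature terms (e_j^2 = -1): (-1)^2 + 4^2 + (-5)^2 = 42
v^2 = 26 - 42 = -16


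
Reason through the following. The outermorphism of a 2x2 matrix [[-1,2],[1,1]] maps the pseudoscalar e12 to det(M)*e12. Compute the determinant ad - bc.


The outermorphism of a linear map f sends e1^e2 to f(e1)^f(e2).
f(e1) = -1*e1 + 1*e2
f(e2) = 2*e1 + 1*e2
f(e1) ^ f(e2) = (-1*e1 + 1*e2) ^ (2*e1 + 1*e2)
= (-1)*1*e12 + 1*2*e21
= (-1 - 2)*e12
= -3*e12
Coefficient = -3


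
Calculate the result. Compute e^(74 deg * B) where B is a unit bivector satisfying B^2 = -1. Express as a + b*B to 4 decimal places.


For a unit bivector B with B^2 = -1, the exponential series gives
e^(theta*B) = cos(theta) + sin(theta)*B (the GA analogue of Euler's formula).
theta = 74 degrees = 1.291544 rad
cos(74 deg) = 0.2756
sin(74 deg) = 0.9613
exp(theta*B) = 0.2756 + 0.9613*B


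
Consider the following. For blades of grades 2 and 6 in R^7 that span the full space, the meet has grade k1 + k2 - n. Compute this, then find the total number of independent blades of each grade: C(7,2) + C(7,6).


Meet grade = grade(A) + grade(B) - n
= 2 + 6 - 7 = 1
C(7,2) = 21
C(7,6) = 7
dim_A + dim_B = 21 + 7 = 28


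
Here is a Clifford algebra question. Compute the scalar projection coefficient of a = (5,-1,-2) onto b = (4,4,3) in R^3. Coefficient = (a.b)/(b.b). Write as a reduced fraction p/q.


Projection coefficient = (a . b) / (b . b)
a . b = 5*4 + (-1)*4 + (-2)*3
= 20 + (-4) + (-6) = 10
b . b = 4^2 + 4^2 + 3^2
= 16 + 16 + 9 = 41
Coefficient = 10/41
In lowest terms: 10/41


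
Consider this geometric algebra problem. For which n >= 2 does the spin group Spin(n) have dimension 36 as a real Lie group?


dim Spin(n) = dim so(n) = n(n-1)/2.
Solve n(n-1)/2 = 36, i.e. n^2 - n - 72 = 0.
Discriminant = 1 + 8*36 = 289
n = (1 + sqrt(289))/2 = (1 + 17)/2 = 9


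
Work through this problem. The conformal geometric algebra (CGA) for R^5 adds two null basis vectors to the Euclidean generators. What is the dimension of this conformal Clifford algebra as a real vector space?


The conformal model of R^5 uses Cl(6,1): the 5 Euclidean generators plus two extra orthogonal generators e+ (e+^2 = +1) and e- (e-^2 = -1), from which the null vectors e0, einf are built.
Number of generators m = 5 + 2 = 7.
dim Cl(p,q) = 2^m = 2^7 = 128


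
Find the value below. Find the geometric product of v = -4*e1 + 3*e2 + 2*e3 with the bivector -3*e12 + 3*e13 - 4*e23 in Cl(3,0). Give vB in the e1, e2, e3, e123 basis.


vB has grade-1 (vector) and grade-3 (trivector) parts: vB = (v _| B) + (v ^ B).
Vector part <vB>_1:
  e1: -v2*b12 - v3*b13 = -(3)*(-3) - (2)*(3) = 3
  e2: v1*b12 - v3*b23 = (-4)*(-3) - (2)*(-4) = 20
  e3: v1*b13 + v2*b23 = (-4)*(3) + (3)*(-4) = -24
Trivector part <vB>_3:
  e123: v1*b23 - v2*b13 + v3*b12 = (-4)*(-4) - (3)*(3) + (2)*(-3) = 1
vB = 3*e1 + 20*e2 - 24*e3 + 1*e123


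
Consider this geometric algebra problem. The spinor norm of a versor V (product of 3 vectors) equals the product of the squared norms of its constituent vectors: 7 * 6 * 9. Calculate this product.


Spinor norm N(V) = |v1|^2 * |v2|^2 * ... * |v3|^2
= 7 * 6 * 9
Running product: 7, 42, 378
N(V) = 378


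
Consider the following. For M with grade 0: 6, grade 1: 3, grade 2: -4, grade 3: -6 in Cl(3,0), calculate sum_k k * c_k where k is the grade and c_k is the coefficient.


Grade-weighted sum = sum of grade_k * coefficient_k
0*6 = 0
1*3 = 3
2*(-4) = -8
3*(-6) = -18
Total = 0 + 3 + (-8) + (-18) = -23


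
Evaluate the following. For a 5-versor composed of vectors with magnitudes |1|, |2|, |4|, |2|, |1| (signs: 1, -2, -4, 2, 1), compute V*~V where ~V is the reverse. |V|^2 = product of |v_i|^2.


Each vector v_i has |v_i|^2 = s_i^2
Squared scales: 1^2 = 1, (-2)^2 = 4, (-4)^2 = 16, 2^2 = 4, 1^2 = 1
|V|^2 = 1 * 4 * 16 * 4 * 1
= 256


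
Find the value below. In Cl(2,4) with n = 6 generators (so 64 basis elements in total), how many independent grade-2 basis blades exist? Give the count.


Number of grade-k basis blades in Cl(p,q) with n = p + q is C(n, k).
n = 2 + 4 = 6
C(6, 2) = 6! / (2! * 4!)
= 720 / (2 * 24)
= 15


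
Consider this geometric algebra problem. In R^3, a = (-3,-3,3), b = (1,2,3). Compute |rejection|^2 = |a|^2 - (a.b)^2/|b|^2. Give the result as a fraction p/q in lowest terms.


|a|^2 = (-3)^2 + (-3)^2 + 3^2 = 27
|b|^2 = 1^2 + 2^2 + 3^2 = 14
a . b = (-3)*1 + (-3)*2 + 3*3 = 0
(a.b)^2 = 0^2 = 0
|rej|^2 = 27 - 0/14
= (378 - 0)/14
= 378/14
In lowest terms: 27/1


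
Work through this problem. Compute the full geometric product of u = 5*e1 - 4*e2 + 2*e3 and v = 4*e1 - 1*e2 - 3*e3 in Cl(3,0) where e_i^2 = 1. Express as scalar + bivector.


In Cl(3,0): e_i^2 = 1, e_ie_j = -e_je_i for i != j.
Scalar part = u . v = 5*4 + (-4)*(-1) + 2*(-3)
= 20 + 4 + (-6) = 18
e12 coeff = 5*(-1) - (-4)*4 = -5 - (-16) = 11
e13 coeff = 5*(-3) - 2*4 = -15 - 8 = -23
e23 coeff = (-4)*(-3) - 2*(-1) = 12 - (-2) = 14
uv = 18 + 11*e12 - 23*e13 + 14*e23


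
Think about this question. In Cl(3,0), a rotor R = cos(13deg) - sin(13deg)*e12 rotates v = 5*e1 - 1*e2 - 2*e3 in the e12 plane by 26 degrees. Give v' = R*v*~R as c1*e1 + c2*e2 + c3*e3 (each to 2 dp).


Rotor R = cos(13deg) - sin(13deg)*e12
Rotation angle theta = 2 * 13 = 26 degrees in the e12 plane (e1 -> e2).
The component perpendicular to the plane (e3) is invariant: v'_3 = v3 = -2.00
cos(26deg) = 0.8988, sin(26deg) = 0.4384
v'_1 = v1*cos(theta) - v2*sin(theta) = 5*0.8988 - (-1)*0.4384 = 4.93
v'_2 = v1*sin(theta) + v2*cos(theta) = 5*0.4384 + (-1)*0.8988 = 1.29
v' = 4.93*e1 + 1.29*e2 - 2.00*e3


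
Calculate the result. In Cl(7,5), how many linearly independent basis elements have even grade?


Even subalgebra dimension = 2^(n-1)
n = 7 + 5 = 12
2^(12 - 1) = 2^11 = 2048
Verification: sum of C(12,k) for even k = 1 + 66 + 495 + 924 + 495 + 66 + 1 = 2048
Result = 2048


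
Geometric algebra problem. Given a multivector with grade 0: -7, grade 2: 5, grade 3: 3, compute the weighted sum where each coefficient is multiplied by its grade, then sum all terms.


Grade-weighted sum = sum of grade_k * coefficient_k
0*(-7) = 0
2*5 = 10
3*3 = 9
Total = 0 + 10 + 9 = 19


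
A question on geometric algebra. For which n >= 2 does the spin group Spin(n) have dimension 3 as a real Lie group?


dim Spin(n) = dim so(n) = n(n-1)/2.
Solve n(n-1)/2 = 3, i.e. n^2 - n - 6 = 0.
Discriminant = 1 + 8*3 = 25
n = (1 + sqrt(25))/2 = (1 + 5)/2 = 3


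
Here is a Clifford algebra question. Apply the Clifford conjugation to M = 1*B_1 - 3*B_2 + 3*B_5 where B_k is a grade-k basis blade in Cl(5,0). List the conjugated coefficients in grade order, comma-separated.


Clifford conjugate sign for grade k: (-1)^(k(k+1)/2)
Grade 1: (-1)^(1*2/2) = (-1)^1 = -1, coeff 1 -> -1
Grade 2: (-1)^(2*3/2) = (-1)^3 = -1, coeff -3 -> 3
Grade 5: (-1)^(5*6/2) = (-1)^15 = -1, coeff 3 -> -3
Conjugated coefficients: -1, 3, -3


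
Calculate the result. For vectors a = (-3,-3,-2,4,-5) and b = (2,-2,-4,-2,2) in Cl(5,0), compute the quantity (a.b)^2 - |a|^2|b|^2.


a . b = (-3)*2 + (-3)*(-2) + (-2)*(-4) + 4*(-2) + (-5)*2
= -6 + 6 + 8 + (-8) + (-10) = -10
|a|^2 = (-3)^2 + (-3)^2 + (-2)^2 + 4^2 + (-5)^2 = 63
|b|^2 = 2^2 + (-2)^2 + (-4)^2 + (-2)^2 + 2^2 = 32
(a.b)^2 = (-10)^2 = 100
|a|^2 * |b|^2 = 63 * 32 = 2016
Result = 100 - 2016 = -1916


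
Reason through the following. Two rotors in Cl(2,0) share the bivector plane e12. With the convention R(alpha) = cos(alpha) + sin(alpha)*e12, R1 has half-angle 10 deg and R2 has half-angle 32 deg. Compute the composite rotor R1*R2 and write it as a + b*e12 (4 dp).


Same-plane rotors commute and their half-angles add:
R1*R2 = cos(a1 + a2) + sin(a1 + a2)*e12.
a1 + a2 = 10 + 32 = 42 deg
cos(42 deg) = 0.7431
sin(42 deg) = 0.6691
R1*R2 = 0.7431 + 0.6691*e12


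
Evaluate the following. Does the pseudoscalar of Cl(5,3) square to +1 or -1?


The pseudoscalar I = e1...e_n (product of all n generators) of Cl(p,q) satisfies I^2 = (-1)^(q + n(n-1)/2).
p = 5, q = 3, n = p + q = 8
n(n-1)/2 = 8 * 7 / 2 = 28
Exponent = q + n(n-1)/2 = 3 + 28 = 31
I^2 = (-1)^31 = -1


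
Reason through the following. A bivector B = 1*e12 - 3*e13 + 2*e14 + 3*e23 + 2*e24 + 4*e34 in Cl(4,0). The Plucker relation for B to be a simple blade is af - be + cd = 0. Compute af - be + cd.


Plucker relation: af - be + cd
a*f = 1*4 = 4
b*e = (-3)*2 = -6
c*d = 2*3 = 6
af - be + cd = 4 - (-6) + 6
= 16


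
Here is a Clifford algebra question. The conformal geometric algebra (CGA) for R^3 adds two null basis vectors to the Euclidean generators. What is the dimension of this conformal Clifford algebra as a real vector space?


The conformal model of R^3 uses Cl(4,1): the 3 Euclidean generators plus two extra orthogonal generators e+ (e+^2 = +1) and e- (e-^2 = -1), from which the null vectors e0, einf are built.
Number of generators m = 3 + 2 = 5.
dim Cl(p,q) = 2^m = 2^5 = 32


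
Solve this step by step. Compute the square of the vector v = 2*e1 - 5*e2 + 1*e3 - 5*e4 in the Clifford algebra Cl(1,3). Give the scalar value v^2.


v^2 = sum of c_i^2 * e_i^2
Positive signature terms (e_i^2 = +1): 2^2 = 4
Negative signature terms (e_j^2 = -1): (-5)^2 + 1^2 + (-5)^2 = 51
v^2 = 4 - 51 = -47


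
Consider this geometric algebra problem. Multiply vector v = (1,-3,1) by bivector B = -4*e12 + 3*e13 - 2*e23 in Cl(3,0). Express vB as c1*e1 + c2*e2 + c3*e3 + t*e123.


vB has grade-1 (vector) and grade-3 (trivector) parts: vB = (v _| B) + (v ^ B).
Vector part <vB>_1:
  e1: -v2*b12 - v3*b13 = -(-3)*(-4) - (1)*(3) = -15
  e2: v1*b12 - v3*b23 = (1)*(-4) - (1)*(-2) = -2
  e3: v1*b13 + v2*b23 = (1)*(3) + (-3)*(-2) = 9
Trivector part <vB>_3:
  e123: v1*b23 - v2*b13 + v3*b12 = (1)*(-2) - (-3)*(3) + (1)*(-4) = 3
vB = -15*e1 - 2*e2 + 9*e3 + 3*e123


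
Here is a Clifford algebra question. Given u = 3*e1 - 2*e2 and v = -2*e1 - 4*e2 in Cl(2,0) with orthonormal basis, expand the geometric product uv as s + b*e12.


Expand: (3*e1 - 2*e2)(-2*e1 - 4*e2)
= 3*(-2)*e1e1 + 3*(-4)*e1e2 + (-2)*(-2)*e2e1 + (-2)*(-4)*e2e2
Using e1^2 = e2^2 = 1, e2e1 = -e1e2:
Scalar part s = 3*(-2) + (-2)*(-4) = -6 + 8 = 2
Bivector part b = 3*(-4) - (-2)*(-2) = -12 - 4 = -16
uv = 2 - 16*e12


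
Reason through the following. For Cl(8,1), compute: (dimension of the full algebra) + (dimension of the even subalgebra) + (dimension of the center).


n = 8 + 1 = 9
Total dim = 2^9 = 512
Even subalgebra dim = 2^8 = 256
n is odd, so center dim = 2
Sum = 512 + 256 + 2 = 770


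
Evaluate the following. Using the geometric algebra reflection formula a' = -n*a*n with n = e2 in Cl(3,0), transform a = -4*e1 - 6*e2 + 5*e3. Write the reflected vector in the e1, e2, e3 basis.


Reflection formula: a' = -n*a*n, with n = e2 (unit vector, n^2 = 1).
For reflection through hyperplane perp to e2:
The component along e2 flips sign, others stay.
a = (-4, -6, 5)
a' = (-4, 6, 5)
a' = -4*e1 + 6*e2 + 5*e3


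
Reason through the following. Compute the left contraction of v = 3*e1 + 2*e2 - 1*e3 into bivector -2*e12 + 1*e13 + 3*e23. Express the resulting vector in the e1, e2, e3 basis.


Left contraction v _| B = <vB>_1 (grade-1 part of the geometric product vB).
Using e1_|e12 = e2, e2_|e12 = -e1, e1_|e13 = e3, e3_|e13 = -e1, e2_|e23 = e3, e3_|e23 = -e2:
e1 coeff: -v2*b12 - v3*b13 = -(2)*(-2) - (-1)*(1) = 5
e2 coeff: v1*b12 - v3*b23 = (3)*(-2) - (-1)*(3) = -3
e3 coeff: v1*b13 + v2*b23 = (3)*(1) + (2)*(3) = 9
v _| B = 5*e1 - 3*e2 + 9*e3


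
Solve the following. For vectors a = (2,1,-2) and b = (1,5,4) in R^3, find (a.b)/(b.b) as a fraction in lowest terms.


Projection coefficient = (a . b) / (b . b)
a . b = 2*1 + 1*5 + (-2)*4
= 2 + 5 + (-8) = -1
b . b = 1^2 + 5^2 + 4^2
= 1 + 25 + 16 = 42
Coefficient = -1/42
In lowest terms: -1/42


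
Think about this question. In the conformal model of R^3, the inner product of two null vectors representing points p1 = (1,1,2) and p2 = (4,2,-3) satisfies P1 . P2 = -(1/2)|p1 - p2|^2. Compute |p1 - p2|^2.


p1 - p2 = (-3, -1, 5)
|p1 - p2|^2 = (-3)^2 + (-1)^2 + 5^2
= 9 + 1 + 25
= 35


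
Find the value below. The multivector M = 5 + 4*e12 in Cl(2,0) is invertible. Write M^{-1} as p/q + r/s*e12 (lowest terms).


M = 5 + 4*e12, where e12^2 = -1.
Since M commutes with its reverse ~M = a - b*e12, M * ~M = a^2 - b^2*e12^2 = a^2 + b^2.
So M^{-1} = ~M / (a^2 + b^2) = (a - b*e12)/(a^2 + b^2).
a^2 + b^2 = 25 + 16 = 41
Scalar part = 5/41 = 5/41
Bivector coeff = -4/41 = -4/41
M^{-1} = 5/41 - 4/41*e12


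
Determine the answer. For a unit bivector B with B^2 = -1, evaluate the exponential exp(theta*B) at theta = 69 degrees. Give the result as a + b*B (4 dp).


For a unit bivector B with B^2 = -1, the exponential series gives
e^(theta*B) = cos(theta) + sin(theta)*B (the GA analogue of Euler's formula).
theta = 69 degrees = 1.204277 rad
cos(69 deg) = 0.3584
sin(69 deg) = 0.9336
exp(theta*B) = 0.3584 + 0.9336*B


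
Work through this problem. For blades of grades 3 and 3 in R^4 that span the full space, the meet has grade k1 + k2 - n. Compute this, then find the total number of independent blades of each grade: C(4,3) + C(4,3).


Meet grade = grade(A) + grade(B) - n
= 3 + 3 - 4 = 2
C(4,3) = 4
C(4,3) = 4
dim_A + dim_B = 4 + 4 = 8


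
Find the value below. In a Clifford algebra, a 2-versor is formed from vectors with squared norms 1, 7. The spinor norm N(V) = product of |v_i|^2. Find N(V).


Spinor norm N(V) = |v1|^2 * |v2|^2 * ... * |v2|^2
= 1 * 7
Running product: 1, 7
N(V) = 7


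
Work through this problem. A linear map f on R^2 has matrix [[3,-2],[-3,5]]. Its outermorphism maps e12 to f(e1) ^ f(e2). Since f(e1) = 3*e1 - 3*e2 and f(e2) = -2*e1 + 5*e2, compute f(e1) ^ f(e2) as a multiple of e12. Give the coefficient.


The outermorphism of a linear map f sends e1^e2 to f(e1)^f(e2).
f(e1) = 3*e1 - 3*e2
f(e2) = -2*e1 + 5*e2
f(e1) ^ f(e2) = (3*e1 - 3*e2) ^ (-2*e1 + 5*e2)
= 3*5*e12 + (-3)*(-2)*e21
= (15 - 6)*e12
= 9*e12
Coefficient = 9


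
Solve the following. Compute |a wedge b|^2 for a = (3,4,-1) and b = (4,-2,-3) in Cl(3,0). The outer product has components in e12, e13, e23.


a wedge b = (a1*b2 - a2*b1)*e12 + (a1*b3 - a3*b1)*e13 + (a2*b3 - a3*b2)*e23
e12 coeff: 3*(-2) - 4*4 = -6 - 16 = -22
e13 coeff: 3*(-3) - (-1)*4 = -9 - (-4) = -5
e23 coeff: 4*(-3) - (-1)*(-2) = -12 - 2 = -14
|a wedge b|^2 = (-22)^2 + (-5)^2 + (-14)^2
= 484 + 25 + 196
= 705


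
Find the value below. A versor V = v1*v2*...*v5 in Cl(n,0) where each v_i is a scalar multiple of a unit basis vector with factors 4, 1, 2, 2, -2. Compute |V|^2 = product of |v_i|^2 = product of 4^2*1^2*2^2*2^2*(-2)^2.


Each vector v_i has |v_i|^2 = s_i^2
Squared scales: 4^2 = 16, 1^2 = 1, 2^2 = 4, 2^2 = 4, (-2)^2 = 4
|V|^2 = 16 * 1 * 4 * 4 * 4
= 1024


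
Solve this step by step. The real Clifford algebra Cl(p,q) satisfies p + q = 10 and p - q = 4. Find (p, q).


We need p + q = 10 and p - q = 4.
Adding: 2p = 10 + 4 = 14, so p = 7.
Then q = 10 - 7 = 3.
(p, q) = (7, 3)


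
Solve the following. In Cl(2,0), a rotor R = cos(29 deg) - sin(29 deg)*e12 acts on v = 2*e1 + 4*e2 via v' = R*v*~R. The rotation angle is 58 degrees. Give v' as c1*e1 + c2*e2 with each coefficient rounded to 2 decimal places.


Rotor R = cos(29deg) - sin(29deg)*e12
Rotation angle theta = 2 * 29 = 58 degrees
v' = R*v*~R rotates v by theta.
cos(58deg) = 0.5299, sin(58deg) = 0.8480
v'_1 = 2*cos(58deg) - 4*sin(58deg)
= 2*0.5299 - 4*0.8480
= -2.33
v'_2 = 2*sin(58deg) + 4*cos(58deg)
= 2*0.8480 + 4*0.5299
= 3.82
v' = -2.33*e1 + 3.82*e2


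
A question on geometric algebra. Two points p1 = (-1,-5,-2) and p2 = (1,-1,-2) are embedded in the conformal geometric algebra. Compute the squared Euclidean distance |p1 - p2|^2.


p1 - p2 = (-2, -4, 0)
|p1 - p2|^2 = (-2)^2 + (-4)^2 + 0^2
= 4 + 16 + 0
= 20


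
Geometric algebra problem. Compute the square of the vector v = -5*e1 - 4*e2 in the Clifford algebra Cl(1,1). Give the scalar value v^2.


v^2 = sum of c_i^2 * e_i^2
Positive signature terms (e_i^2 = +1): (-5)^2 = 25
Negative signature terms (e_j^2 = -1): (-4)^2 = 16
v^2 = 25 - 16 = 9


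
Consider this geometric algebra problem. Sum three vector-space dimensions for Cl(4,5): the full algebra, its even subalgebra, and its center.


n = 4 + 5 = 9
Total dim = 2^9 = 512
Even subalgebra dim = 2^8 = 256
n is odd, so center dim = 2
Sum = 512 + 256 + 2 = 770


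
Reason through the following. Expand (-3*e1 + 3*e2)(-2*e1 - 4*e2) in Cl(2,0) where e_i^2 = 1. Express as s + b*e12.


Expand: (-3*e1 + 3*e2)(-2*e1 - 4*e2)
= (-3)*(-2)*e1e1 + (-3)*(-4)*e1e2 + 3*(-2)*e2e1 + 3*(-4)*e2e2
Using e1^2 = e2^2 = 1, e2e1 = -e1e2:
Scalar part s = (-3)*(-2) + 3*(-4) = 6 + (-12) = -6
Bivector part b = (-3)*(-4) - 3*(-2) = 12 - (-6) = 18
uv = -6 + 18*e12


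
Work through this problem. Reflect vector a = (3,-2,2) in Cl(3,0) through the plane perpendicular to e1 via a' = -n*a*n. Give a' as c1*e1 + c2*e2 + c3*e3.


Reflection formula: a' = -n*a*n, with n = e1 (unit vector, n^2 = 1).
For reflection through hyperplane perp to e1:
The component along e1 flips sign, others stay.
a = (3, -2, 2)
a' = (-3, -2, 2)
a' = -3*e1 - 2*e2 + 2*e3


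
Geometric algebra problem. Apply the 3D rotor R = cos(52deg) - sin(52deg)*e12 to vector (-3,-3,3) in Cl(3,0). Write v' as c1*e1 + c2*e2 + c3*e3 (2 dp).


Rotor R = cos(52deg) - sin(52deg)*e12
Rotation angle theta = 2 * 52 = 104 degrees in the e12 plane (e1 -> e2).
The component perpendicular to the plane (e3) is invariant: v'_3 = v3 = 3.00
cos(104deg) = -0.2419, sin(104deg) = 0.9703
v'_1 = v1*cos(theta) - v2*sin(theta) = -3*(-0.2419) - (-3)*0.9703 = 3.64
v'_2 = v1*sin(theta) + v2*cos(theta) = -3*0.9703 + (-3)*(-0.2419) = -2.19
v' = 3.64*e1 - 2.19*e2 + 3.00*e3


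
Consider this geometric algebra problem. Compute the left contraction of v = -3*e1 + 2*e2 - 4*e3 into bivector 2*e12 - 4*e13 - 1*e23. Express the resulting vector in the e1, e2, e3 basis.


Left contraction v _| B = <vB>_1 (grade-1 part of the geometric product vB).
Using e1_|e12 = e2, e2_|e12 = -e1, e1_|e13 = e3, e3_|e13 = -e1, e2_|e23 = e3, e3_|e23 = -e2:
e1 coeff: -v2*b12 - v3*b13 = -(2)*(2) - (-4)*(-4) = -20
e2 coeff: v1*b12 - v3*b23 = (-3)*(2) - (-4)*(-1) = -10
e3 coeff: v1*b13 + v2*b23 = (-3)*(-4) + (2)*(-1) = 10
v _| B = -20*e1 - 10*e2 + 10*e3


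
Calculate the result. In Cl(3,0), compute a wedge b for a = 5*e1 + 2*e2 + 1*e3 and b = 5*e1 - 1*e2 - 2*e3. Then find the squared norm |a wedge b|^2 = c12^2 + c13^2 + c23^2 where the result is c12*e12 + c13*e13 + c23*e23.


a wedge b = (a1*b2 - a2*b1)*e12 + (a1*b3 - a3*b1)*e13 + (a2*b3 - a3*b2)*e23
e12 coeff: 5*(-1) - 2*5 = -5 - 10 = -15
e13 coeff: 5*(-2) - 1*5 = -10 - 5 = -15
e23 coeff: 2*(-2) - 1*(-1) = -4 - (-1) = -3
|a wedge b|^2 = (-15)^2 + (-15)^2 + (-3)^2
= 225 + 225 + 9
= 459


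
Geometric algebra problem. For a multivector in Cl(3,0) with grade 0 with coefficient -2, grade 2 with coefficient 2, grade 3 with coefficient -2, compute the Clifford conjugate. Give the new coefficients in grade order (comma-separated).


Clifford conjugate sign for grade k: (-1)^(k(k+1)/2)
Grade 0: (-1)^(0*1/2) = (-1)^0 = 1, coeff -2 -> -2
Grade 2: (-1)^(2*3/2) = (-1)^3 = -1, coeff 2 -> -2
Grade 3: (-1)^(3*4/2) = (-1)^6 = 1, coeff -2 -> -2
Conjugated coefficients: -2, -2, -2


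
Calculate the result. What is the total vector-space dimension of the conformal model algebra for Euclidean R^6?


The conformal model of R^6 uses Cl(7,1): the 6 Euclidean generators plus two extra orthogonal generators e+ (e+^2 = +1) and e- (e-^2 = -1), from which the null vectors e0, einf are built.
Number of generators m = 6 + 2 = 8.
dim Cl(p,q) = 2^m = 2^8 = 256


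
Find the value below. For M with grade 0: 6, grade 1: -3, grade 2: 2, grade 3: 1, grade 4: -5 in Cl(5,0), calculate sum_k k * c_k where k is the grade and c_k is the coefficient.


Grade-weighted sum = sum of grade_k * coefficient_k
0*6 = 0
1*(-3) = -3
2*2 = 4
3*1 = 3
4*(-5) = -20
Total = 0 + (-3) + 4 + 3 + (-20) = -16


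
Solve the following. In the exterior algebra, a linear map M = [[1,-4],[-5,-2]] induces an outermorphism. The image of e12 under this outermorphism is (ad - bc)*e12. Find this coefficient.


The outermorphism of a linear map f sends e1^e2 to f(e1)^f(e2).
f(e1) = 1*e1 - 5*e2
f(e2) = -4*e1 - 2*e2
f(e1) ^ f(e2) = (1*e1 - 5*e2) ^ (-4*e1 - 2*e2)
= 1*(-2)*e12 + (-5)*(-4)*e21
= (-2 - 20)*e12
= -22*e12
Coefficient = -22


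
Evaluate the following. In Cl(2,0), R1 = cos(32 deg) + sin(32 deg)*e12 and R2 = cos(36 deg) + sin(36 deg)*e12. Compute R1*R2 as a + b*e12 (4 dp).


Same-plane rotors commute and their half-angles add:
R1*R2 = cos(a1 + a2) + sin(a1 + a2)*e12.
a1 + a2 = 32 + 36 = 68 deg
cos(68 deg) = 0.3746
sin(68 deg) = 0.9272
R1*R2 = 0.3746 + 0.9272*e12


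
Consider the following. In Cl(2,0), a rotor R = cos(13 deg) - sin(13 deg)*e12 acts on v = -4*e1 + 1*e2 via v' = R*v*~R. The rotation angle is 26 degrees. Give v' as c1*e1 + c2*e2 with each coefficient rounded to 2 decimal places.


Rotor R = cos(13deg) - sin(13deg)*e12
Rotation angle theta = 2 * 13 = 26 degrees
v' = R*v*~R rotates v by theta.
cos(26deg) = 0.8988, sin(26deg) = 0.4384
v'_1 = -4*cos(26deg) - 1*sin(26deg)
= -4*0.8988 - 1*0.4384
= -4.03
v'_2 = -4*sin(26deg) + 1*cos(26deg)
= -4*0.4384 + 1*0.8988
= -0.85
v' = -4.03*e1 - 0.85*e2


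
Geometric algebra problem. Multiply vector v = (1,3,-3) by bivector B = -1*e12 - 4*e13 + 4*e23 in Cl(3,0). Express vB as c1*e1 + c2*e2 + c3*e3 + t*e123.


vB has grade-1 (vector) and grade-3 (trivector) parts: vB = (v _| B) + (v ^ B).
Vector part <vB>_1:
  e1: -v2*b12 - v3*b13 = -(3)*(-1) - (-3)*(-4) = -9
  e2: v1*b12 - v3*b23 = (1)*(-1) - (-3)*(4) = 11
  e3: v1*b13 + v2*b23 = (1)*(-4) + (3)*(4) = 8
Trivector part <vB>_3:
  e123: v1*b23 - v2*b13 + v3*b12 = (1)*(4) - (3)*(-4) + (-3)*(-1) = 19
vB = -9*e1 + 11*e2 + 8*e3 + 19*e123


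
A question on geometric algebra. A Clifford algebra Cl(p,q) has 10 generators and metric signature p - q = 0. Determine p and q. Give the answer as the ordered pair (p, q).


We need p + q = 10 and p - q = 0.
Adding: 2p = 10 + 0 = 10, so p = 5.
Then q = 10 - 5 = 5.
(p, q) = (5, 5)


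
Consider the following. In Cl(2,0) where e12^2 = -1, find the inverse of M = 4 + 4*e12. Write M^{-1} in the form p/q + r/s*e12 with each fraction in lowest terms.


M = 4 + 4*e12, where e12^2 = -1.
Since M commutes with its reverse ~M = a - b*e12, M * ~M = a^2 - b^2*e12^2 = a^2 + b^2.
So M^{-1} = ~M / (a^2 + b^2) = (a - b*e12)/(a^2 + b^2).
a^2 + b^2 = 16 + 16 = 32
Scalar part = 4/32 = 1/8
Bivector coeff = -4/32 = -1/8
M^{-1} = 1/8 - 1/8*e12


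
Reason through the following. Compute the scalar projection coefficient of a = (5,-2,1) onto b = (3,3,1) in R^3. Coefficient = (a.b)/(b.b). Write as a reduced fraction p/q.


Projection coefficient = (a . b) / (b . b)
a . b = 5*3 + (-2)*3 + 1*1
= 15 + (-6) + 1 = 10
b . b = 3^2 + 3^2 + 1^2
= 9 + 9 + 1 = 19
Coefficient = 10/19
In lowest terms: 10/19


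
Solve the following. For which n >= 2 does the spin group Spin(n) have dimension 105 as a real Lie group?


dim Spin(n) = dim so(n) = n(n-1)/2.
Solve n(n-1)/2 = 105, i.e. n^2 - n - 210 = 0.
Discriminant = 1 + 8*105 = 841
n = (1 + sqrt(841))/2 = (1 + 29)/2 = 15


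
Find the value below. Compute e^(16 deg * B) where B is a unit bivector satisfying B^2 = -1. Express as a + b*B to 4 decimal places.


For a unit bivector B with B^2 = -1, the exponential series gives
e^(theta*B) = cos(theta) + sin(theta)*B (the GA analogue of Euler's formula).
theta = 16 degrees = 0.279253 rad
cos(16 deg) = 0.9613
sin(16 deg) = 0.2756
exp(theta*B) = 0.9613 + 0.2756*B
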